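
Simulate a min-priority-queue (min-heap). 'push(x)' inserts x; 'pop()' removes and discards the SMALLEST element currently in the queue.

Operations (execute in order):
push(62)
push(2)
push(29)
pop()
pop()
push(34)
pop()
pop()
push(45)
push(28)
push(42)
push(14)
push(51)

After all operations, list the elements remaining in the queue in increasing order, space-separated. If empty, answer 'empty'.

Answer: 14 28 42 45 51

Derivation:
push(62): heap contents = [62]
push(2): heap contents = [2, 62]
push(29): heap contents = [2, 29, 62]
pop() → 2: heap contents = [29, 62]
pop() → 29: heap contents = [62]
push(34): heap contents = [34, 62]
pop() → 34: heap contents = [62]
pop() → 62: heap contents = []
push(45): heap contents = [45]
push(28): heap contents = [28, 45]
push(42): heap contents = [28, 42, 45]
push(14): heap contents = [14, 28, 42, 45]
push(51): heap contents = [14, 28, 42, 45, 51]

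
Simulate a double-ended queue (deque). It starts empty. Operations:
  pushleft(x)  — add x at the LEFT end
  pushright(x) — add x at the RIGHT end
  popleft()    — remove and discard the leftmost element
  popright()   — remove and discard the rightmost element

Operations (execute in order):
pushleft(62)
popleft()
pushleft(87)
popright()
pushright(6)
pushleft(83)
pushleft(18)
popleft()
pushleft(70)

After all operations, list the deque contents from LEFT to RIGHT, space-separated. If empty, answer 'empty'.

pushleft(62): [62]
popleft(): []
pushleft(87): [87]
popright(): []
pushright(6): [6]
pushleft(83): [83, 6]
pushleft(18): [18, 83, 6]
popleft(): [83, 6]
pushleft(70): [70, 83, 6]

Answer: 70 83 6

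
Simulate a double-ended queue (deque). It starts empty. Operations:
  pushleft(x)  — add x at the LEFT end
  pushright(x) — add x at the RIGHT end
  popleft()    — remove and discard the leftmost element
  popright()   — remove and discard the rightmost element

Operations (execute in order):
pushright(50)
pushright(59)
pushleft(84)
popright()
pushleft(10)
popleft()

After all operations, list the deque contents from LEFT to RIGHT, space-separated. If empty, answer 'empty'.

pushright(50): [50]
pushright(59): [50, 59]
pushleft(84): [84, 50, 59]
popright(): [84, 50]
pushleft(10): [10, 84, 50]
popleft(): [84, 50]

Answer: 84 50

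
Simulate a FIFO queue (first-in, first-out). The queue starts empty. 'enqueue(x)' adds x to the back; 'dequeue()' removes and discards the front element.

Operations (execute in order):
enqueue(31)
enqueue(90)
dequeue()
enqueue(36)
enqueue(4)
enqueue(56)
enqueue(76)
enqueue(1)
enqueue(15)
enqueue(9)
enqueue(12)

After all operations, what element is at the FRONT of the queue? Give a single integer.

enqueue(31): queue = [31]
enqueue(90): queue = [31, 90]
dequeue(): queue = [90]
enqueue(36): queue = [90, 36]
enqueue(4): queue = [90, 36, 4]
enqueue(56): queue = [90, 36, 4, 56]
enqueue(76): queue = [90, 36, 4, 56, 76]
enqueue(1): queue = [90, 36, 4, 56, 76, 1]
enqueue(15): queue = [90, 36, 4, 56, 76, 1, 15]
enqueue(9): queue = [90, 36, 4, 56, 76, 1, 15, 9]
enqueue(12): queue = [90, 36, 4, 56, 76, 1, 15, 9, 12]

Answer: 90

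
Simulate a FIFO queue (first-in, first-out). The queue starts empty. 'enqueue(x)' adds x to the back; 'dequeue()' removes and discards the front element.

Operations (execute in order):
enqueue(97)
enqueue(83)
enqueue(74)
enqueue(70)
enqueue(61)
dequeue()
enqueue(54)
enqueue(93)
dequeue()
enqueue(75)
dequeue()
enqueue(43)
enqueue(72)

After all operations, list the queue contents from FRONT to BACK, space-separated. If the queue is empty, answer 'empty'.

enqueue(97): [97]
enqueue(83): [97, 83]
enqueue(74): [97, 83, 74]
enqueue(70): [97, 83, 74, 70]
enqueue(61): [97, 83, 74, 70, 61]
dequeue(): [83, 74, 70, 61]
enqueue(54): [83, 74, 70, 61, 54]
enqueue(93): [83, 74, 70, 61, 54, 93]
dequeue(): [74, 70, 61, 54, 93]
enqueue(75): [74, 70, 61, 54, 93, 75]
dequeue(): [70, 61, 54, 93, 75]
enqueue(43): [70, 61, 54, 93, 75, 43]
enqueue(72): [70, 61, 54, 93, 75, 43, 72]

Answer: 70 61 54 93 75 43 72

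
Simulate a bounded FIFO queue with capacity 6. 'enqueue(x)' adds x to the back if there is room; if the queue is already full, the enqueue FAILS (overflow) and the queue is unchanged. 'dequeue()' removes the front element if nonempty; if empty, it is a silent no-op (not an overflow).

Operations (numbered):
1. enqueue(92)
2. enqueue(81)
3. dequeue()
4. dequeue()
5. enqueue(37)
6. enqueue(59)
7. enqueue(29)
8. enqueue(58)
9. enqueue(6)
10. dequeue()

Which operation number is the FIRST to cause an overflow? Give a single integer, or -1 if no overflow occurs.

Answer: -1

Derivation:
1. enqueue(92): size=1
2. enqueue(81): size=2
3. dequeue(): size=1
4. dequeue(): size=0
5. enqueue(37): size=1
6. enqueue(59): size=2
7. enqueue(29): size=3
8. enqueue(58): size=4
9. enqueue(6): size=5
10. dequeue(): size=4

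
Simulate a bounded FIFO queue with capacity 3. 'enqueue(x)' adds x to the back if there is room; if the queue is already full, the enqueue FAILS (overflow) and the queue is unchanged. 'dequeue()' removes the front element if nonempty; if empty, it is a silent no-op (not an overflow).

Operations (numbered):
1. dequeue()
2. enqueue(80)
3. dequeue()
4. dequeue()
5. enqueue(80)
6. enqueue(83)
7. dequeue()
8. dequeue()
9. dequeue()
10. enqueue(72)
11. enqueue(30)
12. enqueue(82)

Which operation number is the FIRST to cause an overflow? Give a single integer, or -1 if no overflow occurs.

Answer: -1

Derivation:
1. dequeue(): empty, no-op, size=0
2. enqueue(80): size=1
3. dequeue(): size=0
4. dequeue(): empty, no-op, size=0
5. enqueue(80): size=1
6. enqueue(83): size=2
7. dequeue(): size=1
8. dequeue(): size=0
9. dequeue(): empty, no-op, size=0
10. enqueue(72): size=1
11. enqueue(30): size=2
12. enqueue(82): size=3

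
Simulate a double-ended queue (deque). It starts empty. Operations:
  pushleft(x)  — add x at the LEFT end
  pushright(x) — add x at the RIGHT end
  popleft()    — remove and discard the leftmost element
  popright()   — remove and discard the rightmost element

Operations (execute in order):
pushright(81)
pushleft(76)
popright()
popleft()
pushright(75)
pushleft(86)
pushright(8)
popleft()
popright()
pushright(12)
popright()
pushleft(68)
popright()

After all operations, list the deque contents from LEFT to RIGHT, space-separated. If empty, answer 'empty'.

pushright(81): [81]
pushleft(76): [76, 81]
popright(): [76]
popleft(): []
pushright(75): [75]
pushleft(86): [86, 75]
pushright(8): [86, 75, 8]
popleft(): [75, 8]
popright(): [75]
pushright(12): [75, 12]
popright(): [75]
pushleft(68): [68, 75]
popright(): [68]

Answer: 68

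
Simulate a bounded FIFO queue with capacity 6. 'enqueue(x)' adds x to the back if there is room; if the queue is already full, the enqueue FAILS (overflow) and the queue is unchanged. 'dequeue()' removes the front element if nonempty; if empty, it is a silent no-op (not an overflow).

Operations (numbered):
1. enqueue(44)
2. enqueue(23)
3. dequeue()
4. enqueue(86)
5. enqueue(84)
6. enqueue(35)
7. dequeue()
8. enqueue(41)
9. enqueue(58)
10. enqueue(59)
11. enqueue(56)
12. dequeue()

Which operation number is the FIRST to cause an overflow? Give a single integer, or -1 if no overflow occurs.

Answer: 11

Derivation:
1. enqueue(44): size=1
2. enqueue(23): size=2
3. dequeue(): size=1
4. enqueue(86): size=2
5. enqueue(84): size=3
6. enqueue(35): size=4
7. dequeue(): size=3
8. enqueue(41): size=4
9. enqueue(58): size=5
10. enqueue(59): size=6
11. enqueue(56): size=6=cap → OVERFLOW (fail)
12. dequeue(): size=5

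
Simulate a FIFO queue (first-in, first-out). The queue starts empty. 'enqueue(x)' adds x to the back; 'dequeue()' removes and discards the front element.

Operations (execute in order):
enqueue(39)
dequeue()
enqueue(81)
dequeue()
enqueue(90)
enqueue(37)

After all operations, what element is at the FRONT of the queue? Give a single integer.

Answer: 90

Derivation:
enqueue(39): queue = [39]
dequeue(): queue = []
enqueue(81): queue = [81]
dequeue(): queue = []
enqueue(90): queue = [90]
enqueue(37): queue = [90, 37]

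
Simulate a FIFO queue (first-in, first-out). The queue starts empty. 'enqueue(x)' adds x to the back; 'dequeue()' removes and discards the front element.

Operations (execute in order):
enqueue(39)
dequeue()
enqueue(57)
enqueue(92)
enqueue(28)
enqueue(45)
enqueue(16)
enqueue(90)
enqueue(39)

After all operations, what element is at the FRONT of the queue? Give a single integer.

enqueue(39): queue = [39]
dequeue(): queue = []
enqueue(57): queue = [57]
enqueue(92): queue = [57, 92]
enqueue(28): queue = [57, 92, 28]
enqueue(45): queue = [57, 92, 28, 45]
enqueue(16): queue = [57, 92, 28, 45, 16]
enqueue(90): queue = [57, 92, 28, 45, 16, 90]
enqueue(39): queue = [57, 92, 28, 45, 16, 90, 39]

Answer: 57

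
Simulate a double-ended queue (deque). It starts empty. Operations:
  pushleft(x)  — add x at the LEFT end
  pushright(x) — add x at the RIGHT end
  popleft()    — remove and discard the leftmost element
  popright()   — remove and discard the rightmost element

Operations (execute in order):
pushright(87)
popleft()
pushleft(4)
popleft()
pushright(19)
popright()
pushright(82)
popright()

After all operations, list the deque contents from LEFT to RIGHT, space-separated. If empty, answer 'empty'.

pushright(87): [87]
popleft(): []
pushleft(4): [4]
popleft(): []
pushright(19): [19]
popright(): []
pushright(82): [82]
popright(): []

Answer: empty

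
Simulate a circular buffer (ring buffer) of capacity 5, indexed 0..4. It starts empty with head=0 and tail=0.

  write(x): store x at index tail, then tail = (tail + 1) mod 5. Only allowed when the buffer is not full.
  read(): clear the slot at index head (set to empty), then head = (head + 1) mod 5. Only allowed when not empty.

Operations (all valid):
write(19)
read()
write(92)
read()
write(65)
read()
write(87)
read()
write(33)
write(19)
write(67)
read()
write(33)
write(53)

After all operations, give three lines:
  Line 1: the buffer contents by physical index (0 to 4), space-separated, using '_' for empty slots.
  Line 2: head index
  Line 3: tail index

write(19): buf=[19 _ _ _ _], head=0, tail=1, size=1
read(): buf=[_ _ _ _ _], head=1, tail=1, size=0
write(92): buf=[_ 92 _ _ _], head=1, tail=2, size=1
read(): buf=[_ _ _ _ _], head=2, tail=2, size=0
write(65): buf=[_ _ 65 _ _], head=2, tail=3, size=1
read(): buf=[_ _ _ _ _], head=3, tail=3, size=0
write(87): buf=[_ _ _ 87 _], head=3, tail=4, size=1
read(): buf=[_ _ _ _ _], head=4, tail=4, size=0
write(33): buf=[_ _ _ _ 33], head=4, tail=0, size=1
write(19): buf=[19 _ _ _ 33], head=4, tail=1, size=2
write(67): buf=[19 67 _ _ 33], head=4, tail=2, size=3
read(): buf=[19 67 _ _ _], head=0, tail=2, size=2
write(33): buf=[19 67 33 _ _], head=0, tail=3, size=3
write(53): buf=[19 67 33 53 _], head=0, tail=4, size=4

Answer: 19 67 33 53 _
0
4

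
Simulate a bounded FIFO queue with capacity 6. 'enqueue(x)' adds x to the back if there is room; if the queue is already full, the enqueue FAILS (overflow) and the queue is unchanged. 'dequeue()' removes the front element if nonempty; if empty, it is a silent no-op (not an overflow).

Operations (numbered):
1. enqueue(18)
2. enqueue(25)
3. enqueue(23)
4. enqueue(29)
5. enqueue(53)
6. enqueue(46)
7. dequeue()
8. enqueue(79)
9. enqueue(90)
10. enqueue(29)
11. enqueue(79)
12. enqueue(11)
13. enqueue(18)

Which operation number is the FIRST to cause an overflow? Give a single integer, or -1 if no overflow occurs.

Answer: 9

Derivation:
1. enqueue(18): size=1
2. enqueue(25): size=2
3. enqueue(23): size=3
4. enqueue(29): size=4
5. enqueue(53): size=5
6. enqueue(46): size=6
7. dequeue(): size=5
8. enqueue(79): size=6
9. enqueue(90): size=6=cap → OVERFLOW (fail)
10. enqueue(29): size=6=cap → OVERFLOW (fail)
11. enqueue(79): size=6=cap → OVERFLOW (fail)
12. enqueue(11): size=6=cap → OVERFLOW (fail)
13. enqueue(18): size=6=cap → OVERFLOW (fail)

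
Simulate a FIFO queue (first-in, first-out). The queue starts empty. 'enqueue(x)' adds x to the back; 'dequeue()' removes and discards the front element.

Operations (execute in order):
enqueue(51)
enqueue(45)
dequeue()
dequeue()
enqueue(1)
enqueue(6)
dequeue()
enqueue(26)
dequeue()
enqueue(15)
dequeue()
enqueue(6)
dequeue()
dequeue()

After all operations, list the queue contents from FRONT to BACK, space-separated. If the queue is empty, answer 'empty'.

enqueue(51): [51]
enqueue(45): [51, 45]
dequeue(): [45]
dequeue(): []
enqueue(1): [1]
enqueue(6): [1, 6]
dequeue(): [6]
enqueue(26): [6, 26]
dequeue(): [26]
enqueue(15): [26, 15]
dequeue(): [15]
enqueue(6): [15, 6]
dequeue(): [6]
dequeue(): []

Answer: empty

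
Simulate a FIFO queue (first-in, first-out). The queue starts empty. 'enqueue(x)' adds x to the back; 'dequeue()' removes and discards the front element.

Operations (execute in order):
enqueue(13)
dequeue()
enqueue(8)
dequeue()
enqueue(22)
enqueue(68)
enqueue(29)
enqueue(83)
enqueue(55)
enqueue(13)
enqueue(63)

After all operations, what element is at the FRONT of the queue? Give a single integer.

enqueue(13): queue = [13]
dequeue(): queue = []
enqueue(8): queue = [8]
dequeue(): queue = []
enqueue(22): queue = [22]
enqueue(68): queue = [22, 68]
enqueue(29): queue = [22, 68, 29]
enqueue(83): queue = [22, 68, 29, 83]
enqueue(55): queue = [22, 68, 29, 83, 55]
enqueue(13): queue = [22, 68, 29, 83, 55, 13]
enqueue(63): queue = [22, 68, 29, 83, 55, 13, 63]

Answer: 22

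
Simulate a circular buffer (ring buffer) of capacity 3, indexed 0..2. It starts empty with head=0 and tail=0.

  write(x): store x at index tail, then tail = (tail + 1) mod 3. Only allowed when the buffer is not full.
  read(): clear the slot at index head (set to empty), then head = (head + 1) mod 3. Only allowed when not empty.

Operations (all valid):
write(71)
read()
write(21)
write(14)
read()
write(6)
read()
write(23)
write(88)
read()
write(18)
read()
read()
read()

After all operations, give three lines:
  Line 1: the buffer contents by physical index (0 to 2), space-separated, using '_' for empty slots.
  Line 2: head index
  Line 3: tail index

write(71): buf=[71 _ _], head=0, tail=1, size=1
read(): buf=[_ _ _], head=1, tail=1, size=0
write(21): buf=[_ 21 _], head=1, tail=2, size=1
write(14): buf=[_ 21 14], head=1, tail=0, size=2
read(): buf=[_ _ 14], head=2, tail=0, size=1
write(6): buf=[6 _ 14], head=2, tail=1, size=2
read(): buf=[6 _ _], head=0, tail=1, size=1
write(23): buf=[6 23 _], head=0, tail=2, size=2
write(88): buf=[6 23 88], head=0, tail=0, size=3
read(): buf=[_ 23 88], head=1, tail=0, size=2
write(18): buf=[18 23 88], head=1, tail=1, size=3
read(): buf=[18 _ 88], head=2, tail=1, size=2
read(): buf=[18 _ _], head=0, tail=1, size=1
read(): buf=[_ _ _], head=1, tail=1, size=0

Answer: _ _ _
1
1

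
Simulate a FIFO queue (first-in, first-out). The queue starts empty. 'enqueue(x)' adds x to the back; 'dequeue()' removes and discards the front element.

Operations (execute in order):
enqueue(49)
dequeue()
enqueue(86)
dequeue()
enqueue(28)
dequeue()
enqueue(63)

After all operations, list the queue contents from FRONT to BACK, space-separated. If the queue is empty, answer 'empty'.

Answer: 63

Derivation:
enqueue(49): [49]
dequeue(): []
enqueue(86): [86]
dequeue(): []
enqueue(28): [28]
dequeue(): []
enqueue(63): [63]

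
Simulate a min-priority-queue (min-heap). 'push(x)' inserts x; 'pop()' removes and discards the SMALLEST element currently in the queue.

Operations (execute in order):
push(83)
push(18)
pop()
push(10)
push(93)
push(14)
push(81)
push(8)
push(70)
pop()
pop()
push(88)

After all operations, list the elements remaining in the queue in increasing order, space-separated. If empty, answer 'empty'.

push(83): heap contents = [83]
push(18): heap contents = [18, 83]
pop() → 18: heap contents = [83]
push(10): heap contents = [10, 83]
push(93): heap contents = [10, 83, 93]
push(14): heap contents = [10, 14, 83, 93]
push(81): heap contents = [10, 14, 81, 83, 93]
push(8): heap contents = [8, 10, 14, 81, 83, 93]
push(70): heap contents = [8, 10, 14, 70, 81, 83, 93]
pop() → 8: heap contents = [10, 14, 70, 81, 83, 93]
pop() → 10: heap contents = [14, 70, 81, 83, 93]
push(88): heap contents = [14, 70, 81, 83, 88, 93]

Answer: 14 70 81 83 88 93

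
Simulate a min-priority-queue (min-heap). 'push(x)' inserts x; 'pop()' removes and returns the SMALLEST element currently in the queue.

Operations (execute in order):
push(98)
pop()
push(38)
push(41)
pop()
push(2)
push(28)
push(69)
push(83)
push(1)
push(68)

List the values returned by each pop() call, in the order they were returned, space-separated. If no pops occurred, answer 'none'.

Answer: 98 38

Derivation:
push(98): heap contents = [98]
pop() → 98: heap contents = []
push(38): heap contents = [38]
push(41): heap contents = [38, 41]
pop() → 38: heap contents = [41]
push(2): heap contents = [2, 41]
push(28): heap contents = [2, 28, 41]
push(69): heap contents = [2, 28, 41, 69]
push(83): heap contents = [2, 28, 41, 69, 83]
push(1): heap contents = [1, 2, 28, 41, 69, 83]
push(68): heap contents = [1, 2, 28, 41, 68, 69, 83]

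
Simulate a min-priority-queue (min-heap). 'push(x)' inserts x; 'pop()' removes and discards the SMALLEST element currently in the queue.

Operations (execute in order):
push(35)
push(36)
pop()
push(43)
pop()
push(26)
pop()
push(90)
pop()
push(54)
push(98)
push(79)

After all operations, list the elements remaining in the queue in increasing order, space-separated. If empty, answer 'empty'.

Answer: 54 79 90 98

Derivation:
push(35): heap contents = [35]
push(36): heap contents = [35, 36]
pop() → 35: heap contents = [36]
push(43): heap contents = [36, 43]
pop() → 36: heap contents = [43]
push(26): heap contents = [26, 43]
pop() → 26: heap contents = [43]
push(90): heap contents = [43, 90]
pop() → 43: heap contents = [90]
push(54): heap contents = [54, 90]
push(98): heap contents = [54, 90, 98]
push(79): heap contents = [54, 79, 90, 98]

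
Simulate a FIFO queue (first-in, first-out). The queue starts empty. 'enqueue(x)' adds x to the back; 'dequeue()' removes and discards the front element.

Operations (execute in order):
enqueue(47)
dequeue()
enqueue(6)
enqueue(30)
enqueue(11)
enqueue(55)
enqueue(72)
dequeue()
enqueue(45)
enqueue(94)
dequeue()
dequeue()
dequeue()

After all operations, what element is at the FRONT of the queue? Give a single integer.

Answer: 72

Derivation:
enqueue(47): queue = [47]
dequeue(): queue = []
enqueue(6): queue = [6]
enqueue(30): queue = [6, 30]
enqueue(11): queue = [6, 30, 11]
enqueue(55): queue = [6, 30, 11, 55]
enqueue(72): queue = [6, 30, 11, 55, 72]
dequeue(): queue = [30, 11, 55, 72]
enqueue(45): queue = [30, 11, 55, 72, 45]
enqueue(94): queue = [30, 11, 55, 72, 45, 94]
dequeue(): queue = [11, 55, 72, 45, 94]
dequeue(): queue = [55, 72, 45, 94]
dequeue(): queue = [72, 45, 94]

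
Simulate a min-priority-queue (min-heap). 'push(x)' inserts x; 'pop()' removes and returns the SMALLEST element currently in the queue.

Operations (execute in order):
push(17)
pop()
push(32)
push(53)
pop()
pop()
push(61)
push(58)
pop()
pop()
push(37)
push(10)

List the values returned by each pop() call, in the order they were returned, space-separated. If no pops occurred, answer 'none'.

Answer: 17 32 53 58 61

Derivation:
push(17): heap contents = [17]
pop() → 17: heap contents = []
push(32): heap contents = [32]
push(53): heap contents = [32, 53]
pop() → 32: heap contents = [53]
pop() → 53: heap contents = []
push(61): heap contents = [61]
push(58): heap contents = [58, 61]
pop() → 58: heap contents = [61]
pop() → 61: heap contents = []
push(37): heap contents = [37]
push(10): heap contents = [10, 37]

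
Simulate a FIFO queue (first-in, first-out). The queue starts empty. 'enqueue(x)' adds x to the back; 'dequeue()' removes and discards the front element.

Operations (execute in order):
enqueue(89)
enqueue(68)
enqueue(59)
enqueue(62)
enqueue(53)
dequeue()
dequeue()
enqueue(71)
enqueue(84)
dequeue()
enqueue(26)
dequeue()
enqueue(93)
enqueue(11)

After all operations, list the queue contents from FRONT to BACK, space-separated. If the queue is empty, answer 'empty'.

Answer: 53 71 84 26 93 11

Derivation:
enqueue(89): [89]
enqueue(68): [89, 68]
enqueue(59): [89, 68, 59]
enqueue(62): [89, 68, 59, 62]
enqueue(53): [89, 68, 59, 62, 53]
dequeue(): [68, 59, 62, 53]
dequeue(): [59, 62, 53]
enqueue(71): [59, 62, 53, 71]
enqueue(84): [59, 62, 53, 71, 84]
dequeue(): [62, 53, 71, 84]
enqueue(26): [62, 53, 71, 84, 26]
dequeue(): [53, 71, 84, 26]
enqueue(93): [53, 71, 84, 26, 93]
enqueue(11): [53, 71, 84, 26, 93, 11]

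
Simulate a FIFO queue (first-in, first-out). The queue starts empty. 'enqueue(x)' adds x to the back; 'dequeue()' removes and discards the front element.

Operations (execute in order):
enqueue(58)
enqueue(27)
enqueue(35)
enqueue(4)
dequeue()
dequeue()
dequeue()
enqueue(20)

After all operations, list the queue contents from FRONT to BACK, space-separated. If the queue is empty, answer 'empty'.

Answer: 4 20

Derivation:
enqueue(58): [58]
enqueue(27): [58, 27]
enqueue(35): [58, 27, 35]
enqueue(4): [58, 27, 35, 4]
dequeue(): [27, 35, 4]
dequeue(): [35, 4]
dequeue(): [4]
enqueue(20): [4, 20]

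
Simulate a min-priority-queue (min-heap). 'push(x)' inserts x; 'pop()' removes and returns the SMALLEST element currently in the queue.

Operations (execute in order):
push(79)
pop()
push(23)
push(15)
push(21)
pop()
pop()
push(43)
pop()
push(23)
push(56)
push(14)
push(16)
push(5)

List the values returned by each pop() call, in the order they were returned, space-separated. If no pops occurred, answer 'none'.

push(79): heap contents = [79]
pop() → 79: heap contents = []
push(23): heap contents = [23]
push(15): heap contents = [15, 23]
push(21): heap contents = [15, 21, 23]
pop() → 15: heap contents = [21, 23]
pop() → 21: heap contents = [23]
push(43): heap contents = [23, 43]
pop() → 23: heap contents = [43]
push(23): heap contents = [23, 43]
push(56): heap contents = [23, 43, 56]
push(14): heap contents = [14, 23, 43, 56]
push(16): heap contents = [14, 16, 23, 43, 56]
push(5): heap contents = [5, 14, 16, 23, 43, 56]

Answer: 79 15 21 23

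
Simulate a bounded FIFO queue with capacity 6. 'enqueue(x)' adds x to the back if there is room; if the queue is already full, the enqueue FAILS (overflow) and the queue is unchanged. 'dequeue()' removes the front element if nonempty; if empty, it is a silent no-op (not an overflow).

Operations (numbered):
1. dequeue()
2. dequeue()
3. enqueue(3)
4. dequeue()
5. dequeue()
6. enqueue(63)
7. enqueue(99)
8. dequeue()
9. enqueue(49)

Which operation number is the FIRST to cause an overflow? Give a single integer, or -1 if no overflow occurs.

1. dequeue(): empty, no-op, size=0
2. dequeue(): empty, no-op, size=0
3. enqueue(3): size=1
4. dequeue(): size=0
5. dequeue(): empty, no-op, size=0
6. enqueue(63): size=1
7. enqueue(99): size=2
8. dequeue(): size=1
9. enqueue(49): size=2

Answer: -1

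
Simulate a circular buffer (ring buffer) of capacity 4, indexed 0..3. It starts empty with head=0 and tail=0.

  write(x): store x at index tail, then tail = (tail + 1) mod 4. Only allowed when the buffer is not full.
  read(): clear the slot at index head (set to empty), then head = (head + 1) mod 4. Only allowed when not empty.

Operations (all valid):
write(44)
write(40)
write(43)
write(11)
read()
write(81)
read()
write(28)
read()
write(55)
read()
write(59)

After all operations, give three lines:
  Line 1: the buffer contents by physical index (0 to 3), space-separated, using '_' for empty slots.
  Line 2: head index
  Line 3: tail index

write(44): buf=[44 _ _ _], head=0, tail=1, size=1
write(40): buf=[44 40 _ _], head=0, tail=2, size=2
write(43): buf=[44 40 43 _], head=0, tail=3, size=3
write(11): buf=[44 40 43 11], head=0, tail=0, size=4
read(): buf=[_ 40 43 11], head=1, tail=0, size=3
write(81): buf=[81 40 43 11], head=1, tail=1, size=4
read(): buf=[81 _ 43 11], head=2, tail=1, size=3
write(28): buf=[81 28 43 11], head=2, tail=2, size=4
read(): buf=[81 28 _ 11], head=3, tail=2, size=3
write(55): buf=[81 28 55 11], head=3, tail=3, size=4
read(): buf=[81 28 55 _], head=0, tail=3, size=3
write(59): buf=[81 28 55 59], head=0, tail=0, size=4

Answer: 81 28 55 59
0
0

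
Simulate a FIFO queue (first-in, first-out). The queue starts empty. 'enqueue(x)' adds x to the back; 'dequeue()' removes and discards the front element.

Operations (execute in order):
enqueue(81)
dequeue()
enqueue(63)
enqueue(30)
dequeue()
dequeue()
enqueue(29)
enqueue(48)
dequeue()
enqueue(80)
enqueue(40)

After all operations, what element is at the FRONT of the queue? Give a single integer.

Answer: 48

Derivation:
enqueue(81): queue = [81]
dequeue(): queue = []
enqueue(63): queue = [63]
enqueue(30): queue = [63, 30]
dequeue(): queue = [30]
dequeue(): queue = []
enqueue(29): queue = [29]
enqueue(48): queue = [29, 48]
dequeue(): queue = [48]
enqueue(80): queue = [48, 80]
enqueue(40): queue = [48, 80, 40]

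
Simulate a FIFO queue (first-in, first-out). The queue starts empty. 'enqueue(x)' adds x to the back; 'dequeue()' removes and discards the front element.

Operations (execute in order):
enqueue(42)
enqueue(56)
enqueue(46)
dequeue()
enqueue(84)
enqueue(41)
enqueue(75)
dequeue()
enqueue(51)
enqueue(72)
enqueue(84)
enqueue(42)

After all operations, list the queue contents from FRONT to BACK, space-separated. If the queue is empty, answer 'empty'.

enqueue(42): [42]
enqueue(56): [42, 56]
enqueue(46): [42, 56, 46]
dequeue(): [56, 46]
enqueue(84): [56, 46, 84]
enqueue(41): [56, 46, 84, 41]
enqueue(75): [56, 46, 84, 41, 75]
dequeue(): [46, 84, 41, 75]
enqueue(51): [46, 84, 41, 75, 51]
enqueue(72): [46, 84, 41, 75, 51, 72]
enqueue(84): [46, 84, 41, 75, 51, 72, 84]
enqueue(42): [46, 84, 41, 75, 51, 72, 84, 42]

Answer: 46 84 41 75 51 72 84 42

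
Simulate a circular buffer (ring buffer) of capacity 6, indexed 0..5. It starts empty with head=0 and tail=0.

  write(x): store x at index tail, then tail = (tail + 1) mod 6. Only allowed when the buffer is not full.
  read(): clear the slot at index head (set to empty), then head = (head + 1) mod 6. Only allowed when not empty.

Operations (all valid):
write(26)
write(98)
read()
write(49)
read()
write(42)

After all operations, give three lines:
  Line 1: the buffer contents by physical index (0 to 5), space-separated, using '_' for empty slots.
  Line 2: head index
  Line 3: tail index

write(26): buf=[26 _ _ _ _ _], head=0, tail=1, size=1
write(98): buf=[26 98 _ _ _ _], head=0, tail=2, size=2
read(): buf=[_ 98 _ _ _ _], head=1, tail=2, size=1
write(49): buf=[_ 98 49 _ _ _], head=1, tail=3, size=2
read(): buf=[_ _ 49 _ _ _], head=2, tail=3, size=1
write(42): buf=[_ _ 49 42 _ _], head=2, tail=4, size=2

Answer: _ _ 49 42 _ _
2
4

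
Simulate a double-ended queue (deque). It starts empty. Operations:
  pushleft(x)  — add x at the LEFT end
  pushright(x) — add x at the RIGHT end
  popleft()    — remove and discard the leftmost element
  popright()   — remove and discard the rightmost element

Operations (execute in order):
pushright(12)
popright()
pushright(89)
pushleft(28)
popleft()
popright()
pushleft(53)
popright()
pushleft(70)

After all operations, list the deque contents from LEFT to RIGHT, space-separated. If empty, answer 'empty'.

pushright(12): [12]
popright(): []
pushright(89): [89]
pushleft(28): [28, 89]
popleft(): [89]
popright(): []
pushleft(53): [53]
popright(): []
pushleft(70): [70]

Answer: 70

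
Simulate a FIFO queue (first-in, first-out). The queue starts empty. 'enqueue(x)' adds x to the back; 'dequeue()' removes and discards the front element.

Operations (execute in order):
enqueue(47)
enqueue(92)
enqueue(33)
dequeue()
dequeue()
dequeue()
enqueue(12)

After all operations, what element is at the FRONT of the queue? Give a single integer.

enqueue(47): queue = [47]
enqueue(92): queue = [47, 92]
enqueue(33): queue = [47, 92, 33]
dequeue(): queue = [92, 33]
dequeue(): queue = [33]
dequeue(): queue = []
enqueue(12): queue = [12]

Answer: 12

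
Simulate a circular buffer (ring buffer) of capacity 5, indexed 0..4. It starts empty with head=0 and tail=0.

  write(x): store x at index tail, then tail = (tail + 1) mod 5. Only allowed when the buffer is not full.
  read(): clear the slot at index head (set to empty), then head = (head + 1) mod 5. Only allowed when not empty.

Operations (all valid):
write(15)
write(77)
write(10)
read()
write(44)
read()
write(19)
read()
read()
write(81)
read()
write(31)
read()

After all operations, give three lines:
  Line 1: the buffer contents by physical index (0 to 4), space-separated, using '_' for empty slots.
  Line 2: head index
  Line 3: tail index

write(15): buf=[15 _ _ _ _], head=0, tail=1, size=1
write(77): buf=[15 77 _ _ _], head=0, tail=2, size=2
write(10): buf=[15 77 10 _ _], head=0, tail=3, size=3
read(): buf=[_ 77 10 _ _], head=1, tail=3, size=2
write(44): buf=[_ 77 10 44 _], head=1, tail=4, size=3
read(): buf=[_ _ 10 44 _], head=2, tail=4, size=2
write(19): buf=[_ _ 10 44 19], head=2, tail=0, size=3
read(): buf=[_ _ _ 44 19], head=3, tail=0, size=2
read(): buf=[_ _ _ _ 19], head=4, tail=0, size=1
write(81): buf=[81 _ _ _ 19], head=4, tail=1, size=2
read(): buf=[81 _ _ _ _], head=0, tail=1, size=1
write(31): buf=[81 31 _ _ _], head=0, tail=2, size=2
read(): buf=[_ 31 _ _ _], head=1, tail=2, size=1

Answer: _ 31 _ _ _
1
2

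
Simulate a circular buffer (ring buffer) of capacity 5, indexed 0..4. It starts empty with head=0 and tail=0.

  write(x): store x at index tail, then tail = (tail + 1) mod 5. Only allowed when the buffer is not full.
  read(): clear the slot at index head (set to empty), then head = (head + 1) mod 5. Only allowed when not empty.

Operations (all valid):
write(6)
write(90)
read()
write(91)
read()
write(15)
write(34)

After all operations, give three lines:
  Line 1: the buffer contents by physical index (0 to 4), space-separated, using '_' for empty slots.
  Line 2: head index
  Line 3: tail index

Answer: _ _ 91 15 34
2
0

Derivation:
write(6): buf=[6 _ _ _ _], head=0, tail=1, size=1
write(90): buf=[6 90 _ _ _], head=0, tail=2, size=2
read(): buf=[_ 90 _ _ _], head=1, tail=2, size=1
write(91): buf=[_ 90 91 _ _], head=1, tail=3, size=2
read(): buf=[_ _ 91 _ _], head=2, tail=3, size=1
write(15): buf=[_ _ 91 15 _], head=2, tail=4, size=2
write(34): buf=[_ _ 91 15 34], head=2, tail=0, size=3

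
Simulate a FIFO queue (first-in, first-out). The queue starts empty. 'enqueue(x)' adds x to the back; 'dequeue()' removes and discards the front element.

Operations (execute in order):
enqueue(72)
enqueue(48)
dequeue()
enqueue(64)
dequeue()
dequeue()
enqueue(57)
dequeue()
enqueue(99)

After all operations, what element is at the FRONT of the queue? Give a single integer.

enqueue(72): queue = [72]
enqueue(48): queue = [72, 48]
dequeue(): queue = [48]
enqueue(64): queue = [48, 64]
dequeue(): queue = [64]
dequeue(): queue = []
enqueue(57): queue = [57]
dequeue(): queue = []
enqueue(99): queue = [99]

Answer: 99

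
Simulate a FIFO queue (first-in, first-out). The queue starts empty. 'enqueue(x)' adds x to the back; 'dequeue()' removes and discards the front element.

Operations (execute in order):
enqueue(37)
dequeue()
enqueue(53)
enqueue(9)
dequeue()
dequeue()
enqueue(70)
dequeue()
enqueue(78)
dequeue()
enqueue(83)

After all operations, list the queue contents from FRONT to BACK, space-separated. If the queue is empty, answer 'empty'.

enqueue(37): [37]
dequeue(): []
enqueue(53): [53]
enqueue(9): [53, 9]
dequeue(): [9]
dequeue(): []
enqueue(70): [70]
dequeue(): []
enqueue(78): [78]
dequeue(): []
enqueue(83): [83]

Answer: 83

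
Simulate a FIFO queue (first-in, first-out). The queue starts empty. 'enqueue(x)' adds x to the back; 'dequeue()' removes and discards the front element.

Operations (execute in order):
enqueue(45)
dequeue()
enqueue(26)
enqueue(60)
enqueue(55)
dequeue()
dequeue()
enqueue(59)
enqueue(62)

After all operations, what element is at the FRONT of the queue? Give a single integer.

Answer: 55

Derivation:
enqueue(45): queue = [45]
dequeue(): queue = []
enqueue(26): queue = [26]
enqueue(60): queue = [26, 60]
enqueue(55): queue = [26, 60, 55]
dequeue(): queue = [60, 55]
dequeue(): queue = [55]
enqueue(59): queue = [55, 59]
enqueue(62): queue = [55, 59, 62]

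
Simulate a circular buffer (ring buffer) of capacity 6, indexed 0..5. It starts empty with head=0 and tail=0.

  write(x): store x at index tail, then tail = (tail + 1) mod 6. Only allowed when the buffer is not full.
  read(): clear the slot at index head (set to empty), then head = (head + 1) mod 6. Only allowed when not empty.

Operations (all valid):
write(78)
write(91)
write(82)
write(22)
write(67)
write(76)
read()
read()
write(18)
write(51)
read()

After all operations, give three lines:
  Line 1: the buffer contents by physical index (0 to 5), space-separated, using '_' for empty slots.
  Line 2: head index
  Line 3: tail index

Answer: 18 51 _ 22 67 76
3
2

Derivation:
write(78): buf=[78 _ _ _ _ _], head=0, tail=1, size=1
write(91): buf=[78 91 _ _ _ _], head=0, tail=2, size=2
write(82): buf=[78 91 82 _ _ _], head=0, tail=3, size=3
write(22): buf=[78 91 82 22 _ _], head=0, tail=4, size=4
write(67): buf=[78 91 82 22 67 _], head=0, tail=5, size=5
write(76): buf=[78 91 82 22 67 76], head=0, tail=0, size=6
read(): buf=[_ 91 82 22 67 76], head=1, tail=0, size=5
read(): buf=[_ _ 82 22 67 76], head=2, tail=0, size=4
write(18): buf=[18 _ 82 22 67 76], head=2, tail=1, size=5
write(51): buf=[18 51 82 22 67 76], head=2, tail=2, size=6
read(): buf=[18 51 _ 22 67 76], head=3, tail=2, size=5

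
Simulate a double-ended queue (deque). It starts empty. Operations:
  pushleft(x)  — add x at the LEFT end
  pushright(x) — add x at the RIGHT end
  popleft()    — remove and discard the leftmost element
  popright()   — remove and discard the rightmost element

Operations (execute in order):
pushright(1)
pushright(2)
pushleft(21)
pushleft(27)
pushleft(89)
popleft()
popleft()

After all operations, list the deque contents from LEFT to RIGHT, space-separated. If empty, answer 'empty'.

Answer: 21 1 2

Derivation:
pushright(1): [1]
pushright(2): [1, 2]
pushleft(21): [21, 1, 2]
pushleft(27): [27, 21, 1, 2]
pushleft(89): [89, 27, 21, 1, 2]
popleft(): [27, 21, 1, 2]
popleft(): [21, 1, 2]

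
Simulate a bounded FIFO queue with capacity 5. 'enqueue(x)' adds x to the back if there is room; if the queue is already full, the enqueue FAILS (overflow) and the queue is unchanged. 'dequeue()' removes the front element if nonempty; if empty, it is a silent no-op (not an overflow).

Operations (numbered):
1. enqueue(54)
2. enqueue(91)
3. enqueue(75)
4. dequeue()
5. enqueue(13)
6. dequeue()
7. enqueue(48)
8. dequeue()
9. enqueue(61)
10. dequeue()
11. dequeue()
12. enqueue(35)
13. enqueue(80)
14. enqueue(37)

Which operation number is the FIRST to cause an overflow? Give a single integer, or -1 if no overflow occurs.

Answer: -1

Derivation:
1. enqueue(54): size=1
2. enqueue(91): size=2
3. enqueue(75): size=3
4. dequeue(): size=2
5. enqueue(13): size=3
6. dequeue(): size=2
7. enqueue(48): size=3
8. dequeue(): size=2
9. enqueue(61): size=3
10. dequeue(): size=2
11. dequeue(): size=1
12. enqueue(35): size=2
13. enqueue(80): size=3
14. enqueue(37): size=4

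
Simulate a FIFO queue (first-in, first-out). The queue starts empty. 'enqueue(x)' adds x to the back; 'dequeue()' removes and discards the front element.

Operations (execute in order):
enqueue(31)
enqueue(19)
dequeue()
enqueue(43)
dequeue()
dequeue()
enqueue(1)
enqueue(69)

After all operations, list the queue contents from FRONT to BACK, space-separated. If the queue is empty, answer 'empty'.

Answer: 1 69

Derivation:
enqueue(31): [31]
enqueue(19): [31, 19]
dequeue(): [19]
enqueue(43): [19, 43]
dequeue(): [43]
dequeue(): []
enqueue(1): [1]
enqueue(69): [1, 69]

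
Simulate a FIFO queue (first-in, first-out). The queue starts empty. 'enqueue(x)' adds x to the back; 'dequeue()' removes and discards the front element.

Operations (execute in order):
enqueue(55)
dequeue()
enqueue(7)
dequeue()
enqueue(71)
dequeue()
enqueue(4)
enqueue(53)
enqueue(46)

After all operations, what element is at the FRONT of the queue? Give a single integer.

Answer: 4

Derivation:
enqueue(55): queue = [55]
dequeue(): queue = []
enqueue(7): queue = [7]
dequeue(): queue = []
enqueue(71): queue = [71]
dequeue(): queue = []
enqueue(4): queue = [4]
enqueue(53): queue = [4, 53]
enqueue(46): queue = [4, 53, 46]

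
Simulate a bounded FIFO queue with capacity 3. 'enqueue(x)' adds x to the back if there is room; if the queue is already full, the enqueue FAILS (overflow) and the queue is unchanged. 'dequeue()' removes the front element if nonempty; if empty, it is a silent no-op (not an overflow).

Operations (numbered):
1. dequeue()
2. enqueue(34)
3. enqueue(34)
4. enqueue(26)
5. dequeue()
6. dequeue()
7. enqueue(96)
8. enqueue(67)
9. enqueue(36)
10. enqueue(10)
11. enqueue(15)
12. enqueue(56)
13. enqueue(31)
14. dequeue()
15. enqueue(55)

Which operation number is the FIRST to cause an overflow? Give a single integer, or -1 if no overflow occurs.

1. dequeue(): empty, no-op, size=0
2. enqueue(34): size=1
3. enqueue(34): size=2
4. enqueue(26): size=3
5. dequeue(): size=2
6. dequeue(): size=1
7. enqueue(96): size=2
8. enqueue(67): size=3
9. enqueue(36): size=3=cap → OVERFLOW (fail)
10. enqueue(10): size=3=cap → OVERFLOW (fail)
11. enqueue(15): size=3=cap → OVERFLOW (fail)
12. enqueue(56): size=3=cap → OVERFLOW (fail)
13. enqueue(31): size=3=cap → OVERFLOW (fail)
14. dequeue(): size=2
15. enqueue(55): size=3

Answer: 9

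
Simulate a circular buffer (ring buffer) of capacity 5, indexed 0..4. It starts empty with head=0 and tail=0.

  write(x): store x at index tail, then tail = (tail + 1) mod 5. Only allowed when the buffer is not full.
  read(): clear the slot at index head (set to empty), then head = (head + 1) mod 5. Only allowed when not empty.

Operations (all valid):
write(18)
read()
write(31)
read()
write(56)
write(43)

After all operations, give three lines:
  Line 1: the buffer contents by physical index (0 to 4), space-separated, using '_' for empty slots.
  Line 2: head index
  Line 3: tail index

write(18): buf=[18 _ _ _ _], head=0, tail=1, size=1
read(): buf=[_ _ _ _ _], head=1, tail=1, size=0
write(31): buf=[_ 31 _ _ _], head=1, tail=2, size=1
read(): buf=[_ _ _ _ _], head=2, tail=2, size=0
write(56): buf=[_ _ 56 _ _], head=2, tail=3, size=1
write(43): buf=[_ _ 56 43 _], head=2, tail=4, size=2

Answer: _ _ 56 43 _
2
4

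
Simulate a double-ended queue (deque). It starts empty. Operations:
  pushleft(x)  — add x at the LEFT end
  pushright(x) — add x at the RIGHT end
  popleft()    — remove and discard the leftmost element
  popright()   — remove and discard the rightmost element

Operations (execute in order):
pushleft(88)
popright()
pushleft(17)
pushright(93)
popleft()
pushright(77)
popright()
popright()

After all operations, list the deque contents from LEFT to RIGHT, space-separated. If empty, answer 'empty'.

pushleft(88): [88]
popright(): []
pushleft(17): [17]
pushright(93): [17, 93]
popleft(): [93]
pushright(77): [93, 77]
popright(): [93]
popright(): []

Answer: empty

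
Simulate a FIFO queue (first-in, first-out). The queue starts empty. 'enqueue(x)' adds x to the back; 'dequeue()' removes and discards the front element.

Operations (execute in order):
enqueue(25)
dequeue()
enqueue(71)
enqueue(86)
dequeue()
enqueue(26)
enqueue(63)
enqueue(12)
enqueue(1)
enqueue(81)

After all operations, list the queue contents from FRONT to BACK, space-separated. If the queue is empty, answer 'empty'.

enqueue(25): [25]
dequeue(): []
enqueue(71): [71]
enqueue(86): [71, 86]
dequeue(): [86]
enqueue(26): [86, 26]
enqueue(63): [86, 26, 63]
enqueue(12): [86, 26, 63, 12]
enqueue(1): [86, 26, 63, 12, 1]
enqueue(81): [86, 26, 63, 12, 1, 81]

Answer: 86 26 63 12 1 81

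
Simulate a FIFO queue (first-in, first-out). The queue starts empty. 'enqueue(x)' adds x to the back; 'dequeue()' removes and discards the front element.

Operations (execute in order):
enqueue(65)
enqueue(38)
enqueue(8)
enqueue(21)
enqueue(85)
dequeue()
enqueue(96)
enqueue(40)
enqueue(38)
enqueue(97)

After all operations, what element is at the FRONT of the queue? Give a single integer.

enqueue(65): queue = [65]
enqueue(38): queue = [65, 38]
enqueue(8): queue = [65, 38, 8]
enqueue(21): queue = [65, 38, 8, 21]
enqueue(85): queue = [65, 38, 8, 21, 85]
dequeue(): queue = [38, 8, 21, 85]
enqueue(96): queue = [38, 8, 21, 85, 96]
enqueue(40): queue = [38, 8, 21, 85, 96, 40]
enqueue(38): queue = [38, 8, 21, 85, 96, 40, 38]
enqueue(97): queue = [38, 8, 21, 85, 96, 40, 38, 97]

Answer: 38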